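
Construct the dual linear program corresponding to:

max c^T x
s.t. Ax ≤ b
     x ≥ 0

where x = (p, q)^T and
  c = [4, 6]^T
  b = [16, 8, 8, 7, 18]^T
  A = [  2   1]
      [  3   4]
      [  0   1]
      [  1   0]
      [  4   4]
Minimize: z = 16y1 + 8y2 + 8y3 + 7y4 + 18y5

Subject to:
  C1: -2y1 - 3y2 - y4 - 4y5 ≤ -4
  C2: -y1 - 4y2 - y3 - 4y5 ≤ -6
  y1, y2, y3, y4, y5 ≥ 0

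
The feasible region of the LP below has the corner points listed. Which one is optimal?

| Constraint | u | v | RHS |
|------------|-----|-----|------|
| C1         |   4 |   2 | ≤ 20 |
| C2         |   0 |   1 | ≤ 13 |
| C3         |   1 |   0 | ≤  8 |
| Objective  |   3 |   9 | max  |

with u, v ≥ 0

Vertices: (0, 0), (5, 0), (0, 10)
Evaluating z = 3u + 9v at each vertex:
  (0, 0): z = 0
  (5, 0): z = 15
  (0, 10): z = 90

The largest value is z = 90, attained at (0, 10).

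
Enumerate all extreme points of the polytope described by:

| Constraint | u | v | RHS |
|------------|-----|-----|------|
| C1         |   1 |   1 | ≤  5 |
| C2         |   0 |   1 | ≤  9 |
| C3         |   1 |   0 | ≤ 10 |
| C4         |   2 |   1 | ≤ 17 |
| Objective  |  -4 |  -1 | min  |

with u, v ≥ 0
Each vertex is the intersection of two constraint boundaries that also satisfies all remaining constraints:
  u = 0 and v = 0 → (0, 0)
  u + v = 5 and v = 0 → (5, 0)
  u + v = 5 and u = 0 → (0, 5)

Vertices: (0, 0), (5, 0), (0, 5)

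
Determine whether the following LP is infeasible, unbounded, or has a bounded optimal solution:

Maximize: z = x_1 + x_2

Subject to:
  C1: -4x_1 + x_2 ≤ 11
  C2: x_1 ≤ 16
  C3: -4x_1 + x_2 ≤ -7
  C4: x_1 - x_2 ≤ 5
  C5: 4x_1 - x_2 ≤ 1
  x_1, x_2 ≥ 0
C5 requires 4x_1 - x_2 ≤ 1, while C3 (-4x_1 + x_2 ≤ -7) is equivalent to 4x_1 - x_2 ≥ 7. Together they would need 7 ≤ 4x_1 - x_2 ≤ 1, which is impossible since 7 > 1. No point satisfies all constraints.

The feasible region is empty; the LP is infeasible.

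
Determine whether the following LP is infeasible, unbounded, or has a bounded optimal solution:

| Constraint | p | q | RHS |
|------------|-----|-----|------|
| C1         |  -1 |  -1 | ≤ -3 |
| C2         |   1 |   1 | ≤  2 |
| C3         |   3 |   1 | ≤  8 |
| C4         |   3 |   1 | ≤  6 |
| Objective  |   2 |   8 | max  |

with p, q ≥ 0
C2 requires p + q ≤ 2, while C1 (-p - q ≤ -3) is equivalent to p + q ≥ 3. Together they would need 3 ≤ p + q ≤ 2, which is impossible since 3 > 2. No point satisfies all constraints.

The feasible region is empty; the LP is infeasible.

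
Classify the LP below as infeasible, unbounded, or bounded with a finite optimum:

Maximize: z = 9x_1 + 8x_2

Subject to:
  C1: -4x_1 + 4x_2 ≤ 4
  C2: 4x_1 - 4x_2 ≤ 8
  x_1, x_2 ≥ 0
Feasible point: (0, 0) satisfies every constraint, so the LP is feasible.
Direction d = (1, 1): for each constraint row a, a·d ≤ 0 —
  (-4)(1) + (4)(1) = 0 ≤ 0
  (4)(1) + (-4)(1) = 0 ≤ 0
and d ≥ 0, so (0, 0) + t·d stays feasible for every t ≥ 0. Along this ray z = 9x_1 + 8x_2 changes by 17 per unit t, so z → +∞.

Unbounded: there is a feasible ray along which z → +∞.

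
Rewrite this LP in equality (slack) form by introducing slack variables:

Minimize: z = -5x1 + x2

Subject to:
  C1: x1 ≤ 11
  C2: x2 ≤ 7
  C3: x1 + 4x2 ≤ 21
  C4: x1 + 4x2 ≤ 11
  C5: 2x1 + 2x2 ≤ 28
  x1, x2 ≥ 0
min z = -5x1 + x2

s.t.
  x1 + s1 = 11
  x2 + s2 = 7
  x1 + 4x2 + s3 = 21
  x1 + 4x2 + s4 = 11
  2x1 + 2x2 + s5 = 28
  x1, x2, s1, s2, s3, s4, s5 ≥ 0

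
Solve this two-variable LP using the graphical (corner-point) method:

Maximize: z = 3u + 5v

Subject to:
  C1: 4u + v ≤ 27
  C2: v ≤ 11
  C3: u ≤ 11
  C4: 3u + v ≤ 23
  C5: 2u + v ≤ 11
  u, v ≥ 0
Each vertex is the intersection of two constraint boundaries that also satisfies all remaining constraints:
  u = 0 and v = 0 → (0, 0)
  2u + v = 11 and v = 0 → (5.5, 0)
  v = 11 and 2u + v = 11 → (0, 11)

Evaluating z = 3u + 5v at each vertex:
  (0, 0): z = 0
  (5.5, 0): z = 16.5
  (0, 11): z = 55

The maximum is at (0, 11) with z = 55.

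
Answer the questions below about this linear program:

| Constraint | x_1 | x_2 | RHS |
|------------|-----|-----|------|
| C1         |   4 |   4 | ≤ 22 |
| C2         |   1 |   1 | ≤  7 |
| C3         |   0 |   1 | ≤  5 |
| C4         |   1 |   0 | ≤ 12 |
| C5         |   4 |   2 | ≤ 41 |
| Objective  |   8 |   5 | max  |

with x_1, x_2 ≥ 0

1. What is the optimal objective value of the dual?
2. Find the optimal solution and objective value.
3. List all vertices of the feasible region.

1. 44 (by strong duality, equal to the primal optimum)
2. x_1 = 5.5, x_2 = 0, z = 44
3. (0, 0), (5.5, 0), (0.5, 5), (0, 5)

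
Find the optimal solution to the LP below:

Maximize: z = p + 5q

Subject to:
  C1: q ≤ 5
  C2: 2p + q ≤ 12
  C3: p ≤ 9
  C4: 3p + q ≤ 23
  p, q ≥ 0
p = 3.5, q = 5, z = 28.5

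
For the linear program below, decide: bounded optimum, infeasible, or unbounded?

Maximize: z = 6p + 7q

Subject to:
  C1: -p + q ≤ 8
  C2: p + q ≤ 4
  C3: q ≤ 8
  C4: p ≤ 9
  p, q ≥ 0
The point (0, 4) satisfies every constraint, so the LP is feasible; the constraints give p ≤ 9 and q ≤ 8, which with p, q ≥ 0 keep the feasible region inside a bounded box. A feasible, bounded LP attains a finite optimum at a vertex.

Bounded optimum: z* = 28 at (0, 4).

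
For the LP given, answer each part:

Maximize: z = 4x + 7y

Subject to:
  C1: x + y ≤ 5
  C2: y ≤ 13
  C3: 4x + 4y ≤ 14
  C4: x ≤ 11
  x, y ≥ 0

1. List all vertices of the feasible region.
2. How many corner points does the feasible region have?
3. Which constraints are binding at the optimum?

1. (0, 0), (3.5, 0), (0, 3.5)
2. 3
3. C3, x ≥ 0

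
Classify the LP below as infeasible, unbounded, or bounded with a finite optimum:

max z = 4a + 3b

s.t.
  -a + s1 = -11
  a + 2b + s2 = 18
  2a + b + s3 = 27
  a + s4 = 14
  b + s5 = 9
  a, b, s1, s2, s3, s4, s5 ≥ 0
The point (12, 3) satisfies every constraint, so the LP is feasible; the constraints give a ≤ 14 and b ≤ 9, which with a, b ≥ 0 keep the feasible region inside a bounded box. A feasible, bounded LP attains a finite optimum at a vertex.

Evaluating z = 4a + 3b at each vertex:
  (11, 0): z = 44
  (13.5, 0): z = 54
  (12, 3): z = 57
  (11, 3.5): z = 54.5

The LP has an optimal solution: (12, 3) with z = 57.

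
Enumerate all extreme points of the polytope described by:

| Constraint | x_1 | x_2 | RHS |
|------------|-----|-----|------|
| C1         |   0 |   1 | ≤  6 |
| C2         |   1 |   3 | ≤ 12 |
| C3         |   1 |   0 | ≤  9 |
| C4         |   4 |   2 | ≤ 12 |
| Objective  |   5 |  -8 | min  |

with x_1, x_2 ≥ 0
Each vertex is the intersection of two constraint boundaries that also satisfies all remaining constraints:
  x_1 = 0 and x_2 = 0 → (0, 0)
  4x_1 + 2x_2 = 12 and x_2 = 0 → (3, 0)
  x_1 + 3x_2 = 12 and 4x_1 + 2x_2 = 12 → (1.2, 3.6)
  x_1 + 3x_2 = 12 and x_1 = 0 → (0, 4)

Vertices: (0, 0), (3, 0), (1.2, 3.6), (0, 4)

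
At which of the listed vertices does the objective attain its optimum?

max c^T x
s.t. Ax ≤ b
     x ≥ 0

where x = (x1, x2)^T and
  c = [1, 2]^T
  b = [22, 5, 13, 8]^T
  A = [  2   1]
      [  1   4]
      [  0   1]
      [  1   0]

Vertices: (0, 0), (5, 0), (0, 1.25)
Evaluating z = x1 + 2x2 at each vertex:
  (0, 0): z = 0
  (5, 0): z = 5
  (0, 1.25): z = 2.5

The largest value is z = 5, attained at (5, 0).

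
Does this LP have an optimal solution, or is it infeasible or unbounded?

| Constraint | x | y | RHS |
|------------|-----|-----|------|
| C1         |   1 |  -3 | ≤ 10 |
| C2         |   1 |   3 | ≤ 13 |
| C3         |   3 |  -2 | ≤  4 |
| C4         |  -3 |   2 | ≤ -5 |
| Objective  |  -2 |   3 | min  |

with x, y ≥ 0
C3 requires 3x - 2y ≤ 4, while C4 (-3x + 2y ≤ -5) is equivalent to 3x - 2y ≥ 5. Together they would need 5 ≤ 3x - 2y ≤ 4, which is impossible since 5 > 4. No point satisfies all constraints.

Infeasible: no point satisfies all constraints simultaneously.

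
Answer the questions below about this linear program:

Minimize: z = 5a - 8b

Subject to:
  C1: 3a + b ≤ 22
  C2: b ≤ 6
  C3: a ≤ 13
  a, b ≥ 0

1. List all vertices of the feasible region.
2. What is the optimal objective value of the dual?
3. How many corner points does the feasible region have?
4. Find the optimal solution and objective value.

1. (0, 0), (7.333, 0), (5.333, 6), (0, 6)
2. -48 (by strong duality, equal to the primal optimum)
3. 4
4. a = 0, b = 6, z = -48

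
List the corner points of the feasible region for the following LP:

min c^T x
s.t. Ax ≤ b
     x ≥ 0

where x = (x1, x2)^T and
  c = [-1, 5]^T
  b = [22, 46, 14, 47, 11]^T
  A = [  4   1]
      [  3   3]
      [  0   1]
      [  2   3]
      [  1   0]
Each vertex is the intersection of two constraint boundaries that also satisfies all remaining constraints:
  x1 = 0 and x2 = 0 → (0, 0)
  4x1 + x2 = 22 and x2 = 0 → (5.5, 0)
  4x1 + x2 = 22 and 3x1 + 3x2 = 46 → (2.222, 13.11)
  3x1 + 3x2 = 46 and x2 = 14 → (1.333, 14)
  x2 = 14 and x1 = 0 → (0, 14)

Vertices: (0, 0), (5.5, 0), (2.222, 13.11), (1.333, 14), (0, 14)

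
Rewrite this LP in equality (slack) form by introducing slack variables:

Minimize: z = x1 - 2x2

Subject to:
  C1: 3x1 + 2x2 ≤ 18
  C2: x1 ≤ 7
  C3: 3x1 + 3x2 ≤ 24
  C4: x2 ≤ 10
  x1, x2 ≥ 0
min z = x1 - 2x2

s.t.
  3x1 + 2x2 + s1 = 18
  x1 + s2 = 7
  3x1 + 3x2 + s3 = 24
  x2 + s4 = 10
  x1, x2, s1, s2, s3, s4 ≥ 0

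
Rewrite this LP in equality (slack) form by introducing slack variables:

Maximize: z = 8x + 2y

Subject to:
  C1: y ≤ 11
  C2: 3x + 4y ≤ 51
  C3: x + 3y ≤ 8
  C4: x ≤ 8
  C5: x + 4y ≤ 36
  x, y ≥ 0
max z = 8x + 2y

s.t.
  y + s1 = 11
  3x + 4y + s2 = 51
  x + 3y + s3 = 8
  x + s4 = 8
  x + 4y + s5 = 36
  x, y, s1, s2, s3, s4, s5 ≥ 0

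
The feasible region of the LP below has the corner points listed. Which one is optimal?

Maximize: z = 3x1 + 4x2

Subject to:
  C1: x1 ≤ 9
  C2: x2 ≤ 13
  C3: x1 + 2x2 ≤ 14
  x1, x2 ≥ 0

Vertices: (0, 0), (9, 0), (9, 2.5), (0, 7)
Evaluating z = 3x1 + 4x2 at each vertex:
  (0, 0): z = 0
  (9, 0): z = 27
  (9, 2.5): z = 37
  (0, 7): z = 28

The largest value is z = 37, attained at (9, 2.5).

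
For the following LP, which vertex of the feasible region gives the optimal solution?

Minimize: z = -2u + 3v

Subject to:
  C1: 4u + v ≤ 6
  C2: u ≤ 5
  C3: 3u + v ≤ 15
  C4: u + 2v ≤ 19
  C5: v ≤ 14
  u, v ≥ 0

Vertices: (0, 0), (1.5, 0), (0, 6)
Evaluating z = -2u + 3v at each vertex:
  (0, 0): z = 0
  (1.5, 0): z = -3
  (0, 6): z = 18

The smallest value is z = -3, attained at (1.5, 0).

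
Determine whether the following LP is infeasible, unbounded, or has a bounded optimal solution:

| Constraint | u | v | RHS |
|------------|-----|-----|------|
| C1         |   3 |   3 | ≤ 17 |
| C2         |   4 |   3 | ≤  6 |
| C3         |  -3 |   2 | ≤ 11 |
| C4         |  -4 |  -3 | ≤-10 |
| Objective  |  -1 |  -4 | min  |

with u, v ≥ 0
C2 requires 4u + 3v ≤ 6, while C4 (-4u - 3v ≤ -10) is equivalent to 4u + 3v ≥ 10. Together they would need 10 ≤ 4u + 3v ≤ 6, which is impossible since 10 > 6. No point satisfies all constraints.

Infeasible: no point satisfies all constraints simultaneously.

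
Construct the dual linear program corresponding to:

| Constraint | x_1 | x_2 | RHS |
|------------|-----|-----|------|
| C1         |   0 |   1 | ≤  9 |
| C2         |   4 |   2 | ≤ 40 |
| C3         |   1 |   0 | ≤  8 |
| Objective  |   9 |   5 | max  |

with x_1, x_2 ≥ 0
Minimize: z = 9y1 + 40y2 + 8y3

Subject to:
  C1: -4y2 - y3 ≤ -9
  C2: -y1 - 2y2 ≤ -5
  y1, y2, y3 ≥ 0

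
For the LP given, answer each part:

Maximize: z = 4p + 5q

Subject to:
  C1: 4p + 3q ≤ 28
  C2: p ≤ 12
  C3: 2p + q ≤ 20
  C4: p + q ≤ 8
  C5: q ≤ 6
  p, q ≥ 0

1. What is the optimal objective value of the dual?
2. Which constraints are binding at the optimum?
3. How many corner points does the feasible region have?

1. 38 (by strong duality, equal to the primal optimum)
2. C4, C5
3. 5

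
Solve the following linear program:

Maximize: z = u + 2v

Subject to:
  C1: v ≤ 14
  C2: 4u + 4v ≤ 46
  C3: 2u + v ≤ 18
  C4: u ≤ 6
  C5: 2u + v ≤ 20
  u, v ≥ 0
Each vertex is the intersection of two constraint boundaries that also satisfies all remaining constraints:
  u = 0 and v = 0 → (0, 0)
  u = 6 and v = 0 → (6, 0)
  4u + 4v = 46 and u = 6 → (6, 5.5)
  4u + 4v = 46 and u = 0 → (0, 11.5)

Evaluating z = u + 2v at each vertex:
  (0, 0): z = 0
  (6, 0): z = 6
  (6, 5.5): z = 17
  (0, 11.5): z = 23

The maximum is at (0, 11.5) with z = 23.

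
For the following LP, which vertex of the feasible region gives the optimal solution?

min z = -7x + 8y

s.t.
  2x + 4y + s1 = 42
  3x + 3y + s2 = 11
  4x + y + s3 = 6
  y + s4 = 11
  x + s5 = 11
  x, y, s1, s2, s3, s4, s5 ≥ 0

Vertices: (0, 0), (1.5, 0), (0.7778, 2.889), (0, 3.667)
Evaluating z = -7x + 8y at each vertex:
  (0, 0): z = 0
  (1.5, 0): z = -10.5
  (0.7778, 2.889): z = 17.67
  (0, 3.667): z = 29.33

The smallest value is z = -10.5, attained at (1.5, 0).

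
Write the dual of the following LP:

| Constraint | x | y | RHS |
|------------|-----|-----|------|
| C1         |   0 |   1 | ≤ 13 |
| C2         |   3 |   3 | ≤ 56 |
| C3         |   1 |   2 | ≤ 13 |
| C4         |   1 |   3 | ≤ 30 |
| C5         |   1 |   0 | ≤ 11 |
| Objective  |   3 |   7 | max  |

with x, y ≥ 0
Minimize: z = 13y1 + 56y2 + 13y3 + 30y4 + 11y5

Subject to:
  C1: -3y2 - y3 - y4 - y5 ≤ -3
  C2: -y1 - 3y2 - 2y3 - 3y4 ≤ -7
  y1, y2, y3, y4, y5 ≥ 0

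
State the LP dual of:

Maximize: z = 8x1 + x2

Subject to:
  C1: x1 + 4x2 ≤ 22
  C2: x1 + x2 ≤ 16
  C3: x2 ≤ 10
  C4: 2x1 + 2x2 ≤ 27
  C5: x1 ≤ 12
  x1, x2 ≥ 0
Minimize: z = 22y1 + 16y2 + 10y3 + 27y4 + 12y5

Subject to:
  C1: -y1 - y2 - 2y4 - y5 ≤ -8
  C2: -4y1 - y2 - y3 - 2y4 ≤ -1
  y1, y2, y3, y4, y5 ≥ 0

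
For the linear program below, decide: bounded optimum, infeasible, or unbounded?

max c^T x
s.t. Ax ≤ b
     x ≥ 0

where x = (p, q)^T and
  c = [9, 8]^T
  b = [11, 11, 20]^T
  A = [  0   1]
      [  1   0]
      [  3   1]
The point (3, 11) satisfies every constraint, so the LP is feasible; the constraints give p ≤ 11 and q ≤ 11, which with p, q ≥ 0 keep the feasible region inside a bounded box. A feasible, bounded LP attains a finite optimum at a vertex.

Evaluating z = 9p + 8q at each vertex:
  (0, 0): z = 0
  (6.667, 0): z = 60
  (3, 11): z = 115
  (0, 11): z = 88

Bounded optimum: z* = 115 at (3, 11).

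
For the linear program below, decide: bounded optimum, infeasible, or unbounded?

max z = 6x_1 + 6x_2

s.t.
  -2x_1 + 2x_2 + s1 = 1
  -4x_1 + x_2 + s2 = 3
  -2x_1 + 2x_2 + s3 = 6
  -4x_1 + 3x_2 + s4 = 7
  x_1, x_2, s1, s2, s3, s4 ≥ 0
Feasible point: (0, 0) satisfies every constraint, so the LP is feasible.
Direction d = (1, 0): for each constraint row a, a·d ≤ 0 —
  (-2)(1) + (2)(0) = -2 ≤ 0
  (-4)(1) + (1)(0) = -4 ≤ 0
  (-2)(1) + (2)(0) = -2 ≤ 0
  (-4)(1) + (3)(0) = -4 ≤ 0
and d ≥ 0, so (0, 0) + t·d stays feasible for every t ≥ 0. Along this ray z = 6x_1 + 6x_2 changes by 6 per unit t, so z → +∞.

Unbounded — the objective can increase without bound over the feasible region.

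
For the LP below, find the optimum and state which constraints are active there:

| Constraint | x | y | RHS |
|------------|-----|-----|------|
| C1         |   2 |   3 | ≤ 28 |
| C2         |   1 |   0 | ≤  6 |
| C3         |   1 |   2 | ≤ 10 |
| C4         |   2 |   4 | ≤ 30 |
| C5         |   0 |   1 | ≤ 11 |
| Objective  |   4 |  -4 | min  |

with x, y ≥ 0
Optimal: x = 0, y = 5
Slack at optimum:
  C1: slack = 13
  C2: slack = 6
  C3: slack = 0 (binding)
  C4: slack = 10
  C5: slack = 6
  x ≥ 0: x = 0 (binding)
  y ≥ 0: y = 5
Binding constraints: C3, x ≥ 0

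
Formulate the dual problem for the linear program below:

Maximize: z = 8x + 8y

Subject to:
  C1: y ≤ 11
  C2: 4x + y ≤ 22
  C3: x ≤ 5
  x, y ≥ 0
Minimize: z = 11y1 + 22y2 + 5y3

Subject to:
  C1: -4y2 - y3 ≤ -8
  C2: -y1 - y2 ≤ -8
  y1, y2, y3 ≥ 0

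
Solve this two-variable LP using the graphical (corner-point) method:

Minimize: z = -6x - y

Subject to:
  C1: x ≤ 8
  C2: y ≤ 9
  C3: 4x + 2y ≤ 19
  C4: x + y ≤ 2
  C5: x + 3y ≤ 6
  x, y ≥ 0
x = 2, y = 0, z = -12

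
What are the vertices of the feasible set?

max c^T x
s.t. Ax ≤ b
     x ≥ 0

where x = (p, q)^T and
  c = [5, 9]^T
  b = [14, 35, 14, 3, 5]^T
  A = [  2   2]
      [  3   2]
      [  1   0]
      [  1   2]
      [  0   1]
Each vertex is the intersection of two constraint boundaries that also satisfies all remaining constraints:
  p = 0 and q = 0 → (0, 0)
  p + 2q = 3 and q = 0 → (3, 0)
  p + 2q = 3 and p = 0 → (0, 1.5)

Vertices: (0, 0), (3, 0), (0, 1.5)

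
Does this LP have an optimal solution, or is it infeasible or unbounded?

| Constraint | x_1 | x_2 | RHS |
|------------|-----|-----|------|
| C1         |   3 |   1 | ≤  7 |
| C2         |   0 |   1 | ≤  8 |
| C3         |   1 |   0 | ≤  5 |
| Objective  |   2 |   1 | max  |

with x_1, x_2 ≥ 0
The point (0, 7) satisfies every constraint, so the LP is feasible; the constraints give x_1 ≤ 5 and x_2 ≤ 8, which with x_1, x_2 ≥ 0 keep the feasible region inside a bounded box. A feasible, bounded LP attains a finite optimum at a vertex.

Evaluating z = 2x_1 + x_2 at each vertex:
  (0, 0): z = 0
  (2.333, 0): z = 4.667
  (0, 7): z = 7

Bounded optimum: z* = 7 at (0, 7).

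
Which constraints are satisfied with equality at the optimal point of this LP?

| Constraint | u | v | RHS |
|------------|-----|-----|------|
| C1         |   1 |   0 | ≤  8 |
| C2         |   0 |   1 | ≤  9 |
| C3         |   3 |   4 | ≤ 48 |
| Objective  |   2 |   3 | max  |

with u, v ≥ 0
Optimal: u = 4, v = 9
Slack at optimum:
  C1: slack = 4
  C2: slack = 0 (binding)
  C3: slack = 0 (binding)
  u ≥ 0: u = 4
  v ≥ 0: v = 9
Binding constraints: C2, C3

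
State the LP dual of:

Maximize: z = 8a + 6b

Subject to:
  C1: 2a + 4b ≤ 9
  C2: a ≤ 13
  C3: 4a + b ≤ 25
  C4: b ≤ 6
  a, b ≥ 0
Minimize: z = 9y1 + 13y2 + 25y3 + 6y4

Subject to:
  C1: -2y1 - y2 - 4y3 ≤ -8
  C2: -4y1 - y3 - y4 ≤ -6
  y1, y2, y3, y4 ≥ 0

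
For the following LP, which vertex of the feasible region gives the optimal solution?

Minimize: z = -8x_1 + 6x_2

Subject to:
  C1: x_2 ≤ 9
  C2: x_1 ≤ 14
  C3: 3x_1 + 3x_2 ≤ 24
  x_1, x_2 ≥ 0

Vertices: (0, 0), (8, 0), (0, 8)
Evaluating z = -8x_1 + 6x_2 at each vertex:
  (0, 0): z = 0
  (8, 0): z = -64
  (0, 8): z = 48

The smallest value is z = -64, attained at (8, 0).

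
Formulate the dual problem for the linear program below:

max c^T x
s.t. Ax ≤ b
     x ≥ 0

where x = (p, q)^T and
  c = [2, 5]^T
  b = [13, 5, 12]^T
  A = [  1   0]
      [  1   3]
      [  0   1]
Minimize: z = 13y1 + 5y2 + 12y3

Subject to:
  C1: -y1 - y2 ≤ -2
  C2: -3y2 - y3 ≤ -5
  y1, y2, y3 ≥ 0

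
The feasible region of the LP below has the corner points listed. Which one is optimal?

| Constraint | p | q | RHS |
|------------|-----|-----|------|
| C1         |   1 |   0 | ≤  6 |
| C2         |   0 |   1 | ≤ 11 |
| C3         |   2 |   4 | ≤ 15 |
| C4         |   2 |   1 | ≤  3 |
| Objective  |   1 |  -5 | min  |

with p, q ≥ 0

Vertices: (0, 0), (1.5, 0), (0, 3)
Evaluating z = p - 5q at each vertex:
  (0, 0): z = 0
  (1.5, 0): z = 1.5
  (0, 3): z = -15

The smallest value is z = -15, attained at (0, 3).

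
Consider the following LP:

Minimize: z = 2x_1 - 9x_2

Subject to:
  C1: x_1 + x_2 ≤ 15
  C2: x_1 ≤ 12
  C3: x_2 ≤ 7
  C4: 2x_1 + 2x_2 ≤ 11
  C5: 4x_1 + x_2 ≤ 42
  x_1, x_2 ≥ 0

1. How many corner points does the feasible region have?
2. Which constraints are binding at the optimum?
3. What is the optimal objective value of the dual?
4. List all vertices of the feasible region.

1. 3
2. C4, x_1 ≥ 0
3. -49.5 (by strong duality, equal to the primal optimum)
4. (0, 0), (5.5, 0), (0, 5.5)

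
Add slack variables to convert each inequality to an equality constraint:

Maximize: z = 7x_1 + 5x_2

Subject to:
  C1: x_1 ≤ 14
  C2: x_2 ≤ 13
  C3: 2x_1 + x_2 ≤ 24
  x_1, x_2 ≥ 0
max z = 7x_1 + 5x_2

s.t.
  x_1 + s1 = 14
  x_2 + s2 = 13
  2x_1 + x_2 + s3 = 24
  x_1, x_2, s1, s2, s3 ≥ 0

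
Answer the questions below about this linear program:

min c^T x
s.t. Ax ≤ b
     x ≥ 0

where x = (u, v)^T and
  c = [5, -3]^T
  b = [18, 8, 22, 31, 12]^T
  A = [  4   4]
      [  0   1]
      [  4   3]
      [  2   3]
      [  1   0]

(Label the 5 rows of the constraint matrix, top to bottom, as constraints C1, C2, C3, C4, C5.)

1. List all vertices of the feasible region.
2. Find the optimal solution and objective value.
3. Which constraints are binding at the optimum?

1. (0, 0), (4.5, 0), (0, 4.5)
2. u = 0, v = 4.5, z = -13.5
3. C1, u ≥ 0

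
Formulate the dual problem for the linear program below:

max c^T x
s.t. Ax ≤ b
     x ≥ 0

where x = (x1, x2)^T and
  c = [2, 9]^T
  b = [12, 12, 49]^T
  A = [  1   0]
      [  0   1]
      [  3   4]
Minimize: z = 12y1 + 12y2 + 49y3

Subject to:
  C1: -y1 - 3y3 ≤ -2
  C2: -y2 - 4y3 ≤ -9
  y1, y2, y3 ≥ 0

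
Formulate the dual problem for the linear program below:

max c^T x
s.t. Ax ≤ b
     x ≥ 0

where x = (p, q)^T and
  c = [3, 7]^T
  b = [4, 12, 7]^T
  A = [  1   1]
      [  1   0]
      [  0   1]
Minimize: z = 4y1 + 12y2 + 7y3

Subject to:
  C1: -y1 - y2 ≤ -3
  C2: -y1 - y3 ≤ -7
  y1, y2, y3 ≥ 0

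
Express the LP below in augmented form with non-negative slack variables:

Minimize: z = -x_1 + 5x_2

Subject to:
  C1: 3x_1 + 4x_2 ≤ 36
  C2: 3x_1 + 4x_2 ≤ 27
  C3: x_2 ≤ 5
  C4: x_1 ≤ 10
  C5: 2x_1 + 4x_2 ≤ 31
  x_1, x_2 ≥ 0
min z = -x_1 + 5x_2

s.t.
  3x_1 + 4x_2 + s1 = 36
  3x_1 + 4x_2 + s2 = 27
  x_2 + s3 = 5
  x_1 + s4 = 10
  2x_1 + 4x_2 + s5 = 31
  x_1, x_2, s1, s2, s3, s4, s5 ≥ 0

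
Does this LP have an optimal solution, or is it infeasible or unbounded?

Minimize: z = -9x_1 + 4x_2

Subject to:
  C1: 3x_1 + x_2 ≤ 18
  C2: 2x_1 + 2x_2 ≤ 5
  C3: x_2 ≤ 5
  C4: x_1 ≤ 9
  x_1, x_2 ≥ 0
The point (2.5, 0) satisfies every constraint, so the LP is feasible; the constraints give x_1 ≤ 9 and x_2 ≤ 5, which with x_1, x_2 ≥ 0 keep the feasible region inside a bounded box. A feasible, bounded LP attains a finite optimum at a vertex.

Feasible with finite optimum z* = -22.5 at (2.5, 0).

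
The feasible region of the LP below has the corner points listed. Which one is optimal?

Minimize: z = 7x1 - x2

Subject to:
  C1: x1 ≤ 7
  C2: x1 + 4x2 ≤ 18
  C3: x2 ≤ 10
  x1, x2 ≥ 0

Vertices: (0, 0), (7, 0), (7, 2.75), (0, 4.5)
Evaluating z = 7x1 - x2 at each vertex:
  (0, 0): z = 0
  (7, 0): z = 49
  (7, 2.75): z = 46.25
  (0, 4.5): z = -4.5

The smallest value is z = -4.5, attained at (0, 4.5).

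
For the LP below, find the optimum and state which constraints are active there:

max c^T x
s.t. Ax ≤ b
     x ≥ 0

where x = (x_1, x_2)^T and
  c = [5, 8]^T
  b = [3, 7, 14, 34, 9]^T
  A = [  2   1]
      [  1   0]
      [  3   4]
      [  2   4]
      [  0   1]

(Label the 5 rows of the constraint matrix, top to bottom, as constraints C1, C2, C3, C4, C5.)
Optimal: x_1 = 0, x_2 = 3
Slack at optimum:
  C1: slack = 0 (binding)
  C2: slack = 7
  C3: slack = 2
  C4: slack = 22
  C5: slack = 6
  x_1 ≥ 0: x_1 = 0 (binding)
  x_2 ≥ 0: x_2 = 3
Binding constraints: C1, x_1 ≥ 0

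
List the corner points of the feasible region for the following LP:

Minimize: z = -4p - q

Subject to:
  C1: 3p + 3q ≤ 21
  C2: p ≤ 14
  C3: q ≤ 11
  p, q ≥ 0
Each vertex is the intersection of two constraint boundaries that also satisfies all remaining constraints:
  p = 0 and q = 0 → (0, 0)
  3p + 3q = 21 and q = 0 → (7, 0)
  3p + 3q = 21 and p = 0 → (0, 7)

Vertices: (0, 0), (7, 0), (0, 7)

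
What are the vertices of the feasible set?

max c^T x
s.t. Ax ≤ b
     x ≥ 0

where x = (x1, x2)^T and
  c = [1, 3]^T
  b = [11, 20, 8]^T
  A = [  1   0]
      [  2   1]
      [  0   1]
Each vertex is the intersection of two constraint boundaries that also satisfies all remaining constraints:
  x1 = 0 and x2 = 0 → (0, 0)
  2x1 + x2 = 20 and x2 = 0 → (10, 0)
  2x1 + x2 = 20 and x2 = 8 → (6, 8)
  x2 = 8 and x1 = 0 → (0, 8)

Vertices: (0, 0), (10, 0), (6, 8), (0, 8)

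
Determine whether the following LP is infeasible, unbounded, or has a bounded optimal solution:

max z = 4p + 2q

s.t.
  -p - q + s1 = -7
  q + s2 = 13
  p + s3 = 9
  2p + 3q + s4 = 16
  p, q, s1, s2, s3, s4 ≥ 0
The point (8, 0) satisfies every constraint, so the LP is feasible; the constraints give p ≤ 9 and q ≤ 13, which with p, q ≥ 0 keep the feasible region inside a bounded box. A feasible, bounded LP attains a finite optimum at a vertex.

Evaluating z = 4p + 2q at each vertex:
  (7, 0): z = 28
  (8, 0): z = 32
  (5, 2): z = 24

The LP has an optimal solution: (8, 0) with z = 32.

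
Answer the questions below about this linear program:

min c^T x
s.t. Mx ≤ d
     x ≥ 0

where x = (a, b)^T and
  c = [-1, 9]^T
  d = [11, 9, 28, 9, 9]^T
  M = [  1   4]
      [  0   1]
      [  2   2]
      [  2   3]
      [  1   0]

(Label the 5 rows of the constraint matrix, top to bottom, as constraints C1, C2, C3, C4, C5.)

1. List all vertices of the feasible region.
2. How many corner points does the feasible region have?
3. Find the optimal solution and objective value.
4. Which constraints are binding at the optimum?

1. (0, 0), (4.5, 0), (0.6, 2.6), (0, 2.75)
2. 4
3. a = 4.5, b = 0, z = -4.5
4. C4, b ≥ 0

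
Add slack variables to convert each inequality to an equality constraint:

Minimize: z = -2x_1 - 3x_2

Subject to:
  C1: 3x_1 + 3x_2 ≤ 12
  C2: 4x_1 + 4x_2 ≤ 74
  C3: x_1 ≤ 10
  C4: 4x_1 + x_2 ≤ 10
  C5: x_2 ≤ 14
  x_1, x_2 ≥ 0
min z = -2x_1 - 3x_2

s.t.
  3x_1 + 3x_2 + s1 = 12
  4x_1 + 4x_2 + s2 = 74
  x_1 + s3 = 10
  4x_1 + x_2 + s4 = 10
  x_2 + s5 = 14
  x_1, x_2, s1, s2, s3, s4, s5 ≥ 0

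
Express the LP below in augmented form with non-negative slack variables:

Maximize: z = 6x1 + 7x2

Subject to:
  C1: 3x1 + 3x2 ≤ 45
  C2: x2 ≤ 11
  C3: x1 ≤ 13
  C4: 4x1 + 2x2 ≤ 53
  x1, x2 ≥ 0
max z = 6x1 + 7x2

s.t.
  3x1 + 3x2 + s1 = 45
  x2 + s2 = 11
  x1 + s3 = 13
  4x1 + 2x2 + s4 = 53
  x1, x2, s1, s2, s3, s4 ≥ 0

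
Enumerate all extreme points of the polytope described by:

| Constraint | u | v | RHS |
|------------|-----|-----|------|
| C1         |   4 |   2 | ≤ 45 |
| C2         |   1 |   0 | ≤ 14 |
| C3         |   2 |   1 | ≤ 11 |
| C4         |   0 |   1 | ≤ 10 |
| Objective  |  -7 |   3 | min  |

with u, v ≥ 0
Each vertex is the intersection of two constraint boundaries that also satisfies all remaining constraints:
  u = 0 and v = 0 → (0, 0)
  2u + v = 11 and v = 0 → (5.5, 0)
  2u + v = 11 and v = 10 → (0.5, 10)
  v = 10 and u = 0 → (0, 10)

Vertices: (0, 0), (5.5, 0), (0.5, 10), (0, 10)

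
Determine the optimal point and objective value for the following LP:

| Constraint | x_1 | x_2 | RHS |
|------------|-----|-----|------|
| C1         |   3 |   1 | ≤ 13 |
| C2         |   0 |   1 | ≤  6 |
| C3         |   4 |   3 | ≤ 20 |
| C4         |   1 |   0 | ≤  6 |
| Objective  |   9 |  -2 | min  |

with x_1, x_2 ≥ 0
Each vertex is the intersection of two constraint boundaries that also satisfies all remaining constraints:
  x_1 = 0 and x_2 = 0 → (0, 0)
  3x_1 + x_2 = 13 and x_2 = 0 → (4.333, 0)
  3x_1 + x_2 = 13 and 4x_1 + 3x_2 = 20 → (3.8, 1.6)
  x_2 = 6 and 4x_1 + 3x_2 = 20 → (0.5, 6)
  x_2 = 6 and x_1 = 0 → (0, 6)

Evaluating z = 9x_1 - 2x_2 at each vertex:
  (0, 0): z = 0
  (4.333, 0): z = 39
  (3.8, 1.6): z = 31
  (0.5, 6): z = -7.5
  (0, 6): z = -12

The minimum is at (0, 6) with z = -12.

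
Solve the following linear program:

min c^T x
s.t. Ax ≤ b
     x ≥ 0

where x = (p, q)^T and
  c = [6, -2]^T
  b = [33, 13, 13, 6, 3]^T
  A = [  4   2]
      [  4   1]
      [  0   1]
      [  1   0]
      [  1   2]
p = 0, q = 1.5, z = -3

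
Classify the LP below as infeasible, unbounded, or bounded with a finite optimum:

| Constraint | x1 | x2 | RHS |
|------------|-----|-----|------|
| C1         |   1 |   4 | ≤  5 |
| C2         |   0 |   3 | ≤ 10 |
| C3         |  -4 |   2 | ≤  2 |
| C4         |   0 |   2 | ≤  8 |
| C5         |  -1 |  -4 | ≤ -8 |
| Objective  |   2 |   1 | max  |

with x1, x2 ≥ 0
C1 requires x1 + 4x2 ≤ 5, while C5 (-x1 - 4x2 ≤ -8) is equivalent to x1 + 4x2 ≥ 8. Together they would need 8 ≤ x1 + 4x2 ≤ 5, which is impossible since 8 > 5. No point satisfies all constraints.

Infeasible — the constraint set is empty.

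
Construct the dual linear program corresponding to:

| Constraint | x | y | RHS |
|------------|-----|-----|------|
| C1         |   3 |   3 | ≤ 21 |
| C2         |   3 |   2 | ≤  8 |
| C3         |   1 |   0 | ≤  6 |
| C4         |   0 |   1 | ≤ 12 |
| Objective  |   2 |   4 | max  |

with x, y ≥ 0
Minimize: z = 21y1 + 8y2 + 6y3 + 12y4

Subject to:
  C1: -3y1 - 3y2 - y3 ≤ -2
  C2: -3y1 - 2y2 - y4 ≤ -4
  y1, y2, y3, y4 ≥ 0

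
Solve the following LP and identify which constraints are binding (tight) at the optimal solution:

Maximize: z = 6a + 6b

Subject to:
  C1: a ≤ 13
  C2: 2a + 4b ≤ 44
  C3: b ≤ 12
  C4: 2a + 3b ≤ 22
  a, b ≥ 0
Optimal: a = 11, b = 0
Slack at optimum:
  C1: slack = 2
  C2: slack = 22
  C3: slack = 12
  C4: slack = 0 (binding)
  a ≥ 0: a = 11
  b ≥ 0: b = 0 (binding)
Binding constraints: C4, b ≥ 0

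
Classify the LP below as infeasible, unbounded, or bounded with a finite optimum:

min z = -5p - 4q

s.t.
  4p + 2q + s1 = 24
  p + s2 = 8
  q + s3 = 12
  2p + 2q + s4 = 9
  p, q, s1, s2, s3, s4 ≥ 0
The point (4.5, 0) satisfies every constraint, so the LP is feasible; the constraints give p ≤ 8 and q ≤ 12, which with p, q ≥ 0 keep the feasible region inside a bounded box. A feasible, bounded LP attains a finite optimum at a vertex.

Evaluating z = -5p - 4q at each vertex:
  (0, 0): z = 0
  (4.5, 0): z = -22.5
  (0, 4.5): z = -18

Bounded optimum: z* = -22.5 at (4.5, 0).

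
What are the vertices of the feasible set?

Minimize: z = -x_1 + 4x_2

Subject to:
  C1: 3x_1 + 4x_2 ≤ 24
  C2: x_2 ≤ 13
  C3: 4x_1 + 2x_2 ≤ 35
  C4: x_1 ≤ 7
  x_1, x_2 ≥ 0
Each vertex is the intersection of two constraint boundaries that also satisfies all remaining constraints:
  x_1 = 0 and x_2 = 0 → (0, 0)
  x_1 = 7 and x_2 = 0 → (7, 0)
  3x_1 + 4x_2 = 24 and x_1 = 7 → (7, 0.75)
  3x_1 + 4x_2 = 24 and x_1 = 0 → (0, 6)

Vertices: (0, 0), (7, 0), (7, 0.75), (0, 6)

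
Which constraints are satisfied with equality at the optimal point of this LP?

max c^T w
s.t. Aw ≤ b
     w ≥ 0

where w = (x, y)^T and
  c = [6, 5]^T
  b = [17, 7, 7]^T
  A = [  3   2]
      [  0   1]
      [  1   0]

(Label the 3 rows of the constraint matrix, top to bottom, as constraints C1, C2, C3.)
Optimal: x = 1, y = 7
Slack at optimum:
  C1: slack = 0 (binding)
  C2: slack = 0 (binding)
  C3: slack = 6
  x ≥ 0: x = 1
  y ≥ 0: y = 7
Binding constraints: C1, C2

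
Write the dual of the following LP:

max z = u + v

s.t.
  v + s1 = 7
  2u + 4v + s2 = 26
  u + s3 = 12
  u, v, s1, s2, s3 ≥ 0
Minimize: z = 7y1 + 26y2 + 12y3

Subject to:
  C1: -2y2 - y3 ≤ -1
  C2: -y1 - 4y2 ≤ -1
  y1, y2, y3 ≥ 0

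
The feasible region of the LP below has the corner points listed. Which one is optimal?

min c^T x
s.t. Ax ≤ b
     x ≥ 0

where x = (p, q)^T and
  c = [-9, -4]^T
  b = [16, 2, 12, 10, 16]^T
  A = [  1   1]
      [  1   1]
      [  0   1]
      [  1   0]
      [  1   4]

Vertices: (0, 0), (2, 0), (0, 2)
(2, 0) with z = -18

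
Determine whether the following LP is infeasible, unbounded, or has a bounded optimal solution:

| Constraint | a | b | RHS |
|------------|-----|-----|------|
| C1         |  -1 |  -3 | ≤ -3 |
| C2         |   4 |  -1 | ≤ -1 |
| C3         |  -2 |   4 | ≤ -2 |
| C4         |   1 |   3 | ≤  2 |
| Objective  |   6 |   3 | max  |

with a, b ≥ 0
C4 requires a + 3b ≤ 2, while C1 (-a - 3b ≤ -3) is equivalent to a + 3b ≥ 3. Together they would need 3 ≤ a + 3b ≤ 2, which is impossible since 3 > 2. No point satisfies all constraints.

The feasible region is empty; the LP is infeasible.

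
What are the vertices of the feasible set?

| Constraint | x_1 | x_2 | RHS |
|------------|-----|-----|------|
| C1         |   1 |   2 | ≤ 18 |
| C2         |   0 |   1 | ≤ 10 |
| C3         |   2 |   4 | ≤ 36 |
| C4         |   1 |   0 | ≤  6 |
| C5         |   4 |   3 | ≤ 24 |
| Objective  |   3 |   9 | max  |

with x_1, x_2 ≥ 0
Each vertex is the intersection of two constraint boundaries that also satisfies all remaining constraints:
  x_1 = 0 and x_2 = 0 → (0, 0)
  x_1 = 6 and 4x_1 + 3x_2 = 24 → (6, 0)
  4x_1 + 3x_2 = 24 and x_1 = 0 → (0, 8)

Vertices: (0, 0), (6, 0), (0, 8)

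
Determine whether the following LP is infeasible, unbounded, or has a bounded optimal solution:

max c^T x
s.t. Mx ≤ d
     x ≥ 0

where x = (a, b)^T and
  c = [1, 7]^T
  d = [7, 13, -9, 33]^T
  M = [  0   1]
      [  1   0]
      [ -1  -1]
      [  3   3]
The point (4, 7) satisfies every constraint, so the LP is feasible; the constraints give a ≤ 13 and b ≤ 7, which with a, b ≥ 0 keep the feasible region inside a bounded box. A feasible, bounded LP attains a finite optimum at a vertex.

Evaluating z = a + 7b at each vertex:
  (9, 0): z = 9
  (11, 0): z = 11
  (4, 7): z = 53
  (2, 7): z = 51

Bounded optimum: z* = 53 at (4, 7).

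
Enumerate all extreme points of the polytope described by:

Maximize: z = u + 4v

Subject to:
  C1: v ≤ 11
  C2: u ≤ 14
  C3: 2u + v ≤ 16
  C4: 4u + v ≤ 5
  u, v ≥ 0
Each vertex is the intersection of two constraint boundaries that also satisfies all remaining constraints:
  u = 0 and v = 0 → (0, 0)
  4u + v = 5 and v = 0 → (1.25, 0)
  4u + v = 5 and u = 0 → (0, 5)

Vertices: (0, 0), (1.25, 0), (0, 5)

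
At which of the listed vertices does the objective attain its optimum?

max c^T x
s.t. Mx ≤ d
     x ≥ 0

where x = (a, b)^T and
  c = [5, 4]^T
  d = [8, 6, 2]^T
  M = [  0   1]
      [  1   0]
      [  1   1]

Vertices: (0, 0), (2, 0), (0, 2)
Evaluating z = 5a + 4b at each vertex:
  (0, 0): z = 0
  (2, 0): z = 10
  (0, 2): z = 8

The largest value is z = 10, attained at (2, 0).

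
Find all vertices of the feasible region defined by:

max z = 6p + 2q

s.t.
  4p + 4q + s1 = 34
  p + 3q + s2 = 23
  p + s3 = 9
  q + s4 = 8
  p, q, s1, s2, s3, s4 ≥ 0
Each vertex is the intersection of two constraint boundaries that also satisfies all remaining constraints:
  p = 0 and q = 0 → (0, 0)
  4p + 4q = 34 and q = 0 → (8.5, 0)
  4p + 4q = 34 and p + 3q = 23 → (1.25, 7.25)
  p + 3q = 23 and p = 0 → (0, 7.667)

Vertices: (0, 0), (8.5, 0), (1.25, 7.25), (0, 7.667)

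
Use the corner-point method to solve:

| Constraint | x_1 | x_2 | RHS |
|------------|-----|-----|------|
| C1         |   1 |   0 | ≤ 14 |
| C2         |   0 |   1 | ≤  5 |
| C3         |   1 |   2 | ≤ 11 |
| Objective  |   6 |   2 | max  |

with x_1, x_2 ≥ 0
Each vertex is the intersection of two constraint boundaries that also satisfies all remaining constraints:
  x_1 = 0 and x_2 = 0 → (0, 0)
  x_1 + 2x_2 = 11 and x_2 = 0 → (11, 0)
  x_2 = 5 and x_1 + 2x_2 = 11 → (1, 5)
  x_2 = 5 and x_1 = 0 → (0, 5)

Evaluating z = 6x_1 + 2x_2 at each vertex:
  (0, 0): z = 0
  (11, 0): z = 66
  (1, 5): z = 16
  (0, 5): z = 10

The maximum is at (11, 0) with z = 66.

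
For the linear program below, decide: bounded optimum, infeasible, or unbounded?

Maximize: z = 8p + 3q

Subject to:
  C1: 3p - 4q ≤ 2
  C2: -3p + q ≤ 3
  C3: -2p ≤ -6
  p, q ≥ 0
Feasible point: (3, 2) satisfies every constraint, so the LP is feasible.
Direction d = (1, 1): for each constraint row a, a·d ≤ 0 —
  (3)(1) + (-4)(1) = -1 ≤ 0
  (-3)(1) + (1)(1) = -2 ≤ 0
  (-2)(1) + (0)(1) = -2 ≤ 0
and d ≥ 0, so (3, 2) + t·d stays feasible for every t ≥ 0. Along this ray z = 8p + 3q changes by 11 per unit t, so z → +∞.

Unbounded — the objective can increase without bound over the feasible region.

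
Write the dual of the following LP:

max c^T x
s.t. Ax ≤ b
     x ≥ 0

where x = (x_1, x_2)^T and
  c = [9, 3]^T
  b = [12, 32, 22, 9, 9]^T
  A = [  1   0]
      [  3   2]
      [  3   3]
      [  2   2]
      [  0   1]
Minimize: z = 12y1 + 32y2 + 22y3 + 9y4 + 9y5

Subject to:
  C1: -y1 - 3y2 - 3y3 - 2y4 ≤ -9
  C2: -2y2 - 3y3 - 2y4 - y5 ≤ -3
  y1, y2, y3, y4, y5 ≥ 0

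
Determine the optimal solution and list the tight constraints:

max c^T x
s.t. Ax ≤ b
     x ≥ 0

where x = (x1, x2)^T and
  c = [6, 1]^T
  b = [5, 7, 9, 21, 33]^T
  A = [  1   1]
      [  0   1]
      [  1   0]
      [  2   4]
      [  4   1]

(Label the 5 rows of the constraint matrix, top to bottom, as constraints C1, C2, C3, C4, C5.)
Optimal: x1 = 5, x2 = 0
Slack at optimum:
  C1: slack = 0 (binding)
  C2: slack = 7
  C3: slack = 4
  C4: slack = 11
  C5: slack = 13
  x1 ≥ 0: x1 = 5
  x2 ≥ 0: x2 = 0 (binding)
Binding constraints: C1, x2 ≥ 0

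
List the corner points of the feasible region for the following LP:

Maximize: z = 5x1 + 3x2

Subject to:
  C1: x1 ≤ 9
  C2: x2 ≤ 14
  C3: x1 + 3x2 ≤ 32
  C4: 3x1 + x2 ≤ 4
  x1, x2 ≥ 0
Each vertex is the intersection of two constraint boundaries that also satisfies all remaining constraints:
  x1 = 0 and x2 = 0 → (0, 0)
  3x1 + x2 = 4 and x2 = 0 → (1.333, 0)
  3x1 + x2 = 4 and x1 = 0 → (0, 4)

Vertices: (0, 0), (1.333, 0), (0, 4)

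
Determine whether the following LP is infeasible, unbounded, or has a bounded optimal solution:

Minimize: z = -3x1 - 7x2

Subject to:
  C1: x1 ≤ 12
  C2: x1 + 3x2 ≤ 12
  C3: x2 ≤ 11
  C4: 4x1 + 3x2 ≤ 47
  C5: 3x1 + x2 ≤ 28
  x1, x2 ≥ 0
The point (9, 1) satisfies every constraint, so the LP is feasible; the constraints give x1 ≤ 12 and x2 ≤ 11, which with x1, x2 ≥ 0 keep the feasible region inside a bounded box. A feasible, bounded LP attains a finite optimum at a vertex.

Evaluating z = -3x1 - 7x2 at each vertex:
  (0, 0): z = 0
  (9.333, 0): z = -28
  (9, 1): z = -34
  (0, 4): z = -28

The LP has an optimal solution: (9, 1) with z = -34.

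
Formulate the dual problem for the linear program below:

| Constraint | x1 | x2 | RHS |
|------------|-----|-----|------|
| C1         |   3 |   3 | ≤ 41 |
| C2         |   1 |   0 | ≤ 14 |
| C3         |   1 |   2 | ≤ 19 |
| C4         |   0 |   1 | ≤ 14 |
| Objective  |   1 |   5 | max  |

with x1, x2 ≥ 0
Minimize: z = 41y1 + 14y2 + 19y3 + 14y4

Subject to:
  C1: -3y1 - y2 - y3 ≤ -1
  C2: -3y1 - 2y3 - y4 ≤ -5
  y1, y2, y3, y4 ≥ 0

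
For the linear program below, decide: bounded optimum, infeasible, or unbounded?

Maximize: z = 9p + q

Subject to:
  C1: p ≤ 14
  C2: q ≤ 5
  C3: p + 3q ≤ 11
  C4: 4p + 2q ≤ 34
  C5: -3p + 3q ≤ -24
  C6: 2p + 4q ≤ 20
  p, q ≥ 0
The point (8.5, 0) satisfies every constraint, so the LP is feasible; the constraints give p ≤ 14 and q ≤ 5, which with p, q ≥ 0 keep the feasible region inside a bounded box. A feasible, bounded LP attains a finite optimum at a vertex.

Evaluating z = 9p + q at each vertex:
  (8, 0): z = 72
  (8.5, 0): z = 76.5
  (8.333, 0.3333): z = 75.33

The LP has an optimal solution: (8.5, 0) with z = 76.5.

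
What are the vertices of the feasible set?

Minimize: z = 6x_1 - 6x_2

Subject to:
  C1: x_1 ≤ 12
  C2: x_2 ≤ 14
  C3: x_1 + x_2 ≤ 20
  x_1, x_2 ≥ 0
Each vertex is the intersection of two constraint boundaries that also satisfies all remaining constraints:
  x_1 = 0 and x_2 = 0 → (0, 0)
  x_1 = 12 and x_2 = 0 → (12, 0)
  x_1 = 12 and x_1 + x_2 = 20 → (12, 8)
  x_2 = 14 and x_1 + x_2 = 20 → (6, 14)
  x_2 = 14 and x_1 = 0 → (0, 14)

Vertices: (0, 0), (12, 0), (12, 8), (6, 14), (0, 14)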